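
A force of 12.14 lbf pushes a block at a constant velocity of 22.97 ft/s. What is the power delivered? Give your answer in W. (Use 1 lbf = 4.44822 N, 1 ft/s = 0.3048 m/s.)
Convert to SI: F = 54.0014 N, v = 7.00126 m/s
P = Fv = (54.0014)(7.00126) = 378.1 W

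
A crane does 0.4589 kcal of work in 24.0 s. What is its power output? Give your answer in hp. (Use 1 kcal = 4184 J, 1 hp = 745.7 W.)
Convert to SI: W = 1920.04 J, t = 24.0 s
P = W/t = 1920.04/24.0 = 80.0016 W = 0.1073 hp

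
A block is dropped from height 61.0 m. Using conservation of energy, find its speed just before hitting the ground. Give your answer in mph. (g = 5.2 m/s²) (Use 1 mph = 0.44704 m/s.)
mgh = ½mv² ⇒ v = √(2gh) = √(2·5.2·61.0) = 25.1873 m/s = 56.34 mph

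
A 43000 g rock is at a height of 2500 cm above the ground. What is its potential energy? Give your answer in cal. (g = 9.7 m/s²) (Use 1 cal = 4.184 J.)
Convert to SI: m = 43.0 kg, h = 25.0 m
PE = mgh = (43.0)(9.7)(25.0) = 10427.5 J = 2492 cal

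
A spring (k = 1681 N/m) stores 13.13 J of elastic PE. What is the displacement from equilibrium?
x = √(2·PE/k) = √(2·13.13/1681) = 0.125 m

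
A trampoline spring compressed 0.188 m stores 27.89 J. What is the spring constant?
k = 2·PE/x² = 2·27.89/(0.188)² = 1578 N/m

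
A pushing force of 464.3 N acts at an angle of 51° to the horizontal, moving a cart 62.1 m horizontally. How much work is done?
W = F·d·cosθ = (464.3)(62.1)cos(51°) = 18150 J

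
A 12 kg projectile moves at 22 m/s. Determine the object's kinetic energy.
KE = ½mv² = ½(12)(22)² = 2904.0 J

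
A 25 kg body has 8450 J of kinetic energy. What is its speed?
v = √(2·KE/m) = √(2·8450/25) = 26.0 m/s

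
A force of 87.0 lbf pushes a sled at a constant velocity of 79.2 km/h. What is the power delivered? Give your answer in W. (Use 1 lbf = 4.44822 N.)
Convert to SI: F = 386.995 N, v = 22.0 m/s
P = Fv = (386.995)(22.0) = 8514 W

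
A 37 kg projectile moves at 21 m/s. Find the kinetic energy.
KE = ½mv² = ½(37)(21)² = 8158.5 J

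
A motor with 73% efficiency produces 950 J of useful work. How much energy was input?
W_in = W_out/η = 950/0.73 = 1301 J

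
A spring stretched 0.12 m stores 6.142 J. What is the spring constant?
k = 2·PE/x² = 2·6.142/(0.12)² = 853.1 N/m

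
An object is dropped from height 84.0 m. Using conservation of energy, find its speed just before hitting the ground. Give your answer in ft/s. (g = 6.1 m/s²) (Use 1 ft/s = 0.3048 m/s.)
mgh = ½mv² ⇒ v = √(2gh) = √(2·6.1·84.0) = 32.0125 m/s = 105.0 ft/s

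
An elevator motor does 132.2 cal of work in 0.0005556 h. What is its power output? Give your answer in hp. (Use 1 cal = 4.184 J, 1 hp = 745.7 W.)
Convert to SI: W = 553.125 J, t = 2.00016 s
P = W/t = 553.125/2.00016 = 276.54 W = 0.3708 hp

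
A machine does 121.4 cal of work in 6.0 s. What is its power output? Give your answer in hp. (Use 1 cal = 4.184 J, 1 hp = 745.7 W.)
Convert to SI: W = 507.938 J, t = 6.0 s
P = W/t = 507.938/6.0 = 84.6563 W = 0.1135 hp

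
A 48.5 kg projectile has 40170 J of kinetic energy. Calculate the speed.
v = √(2·KE/m) = √(2·40170/48.5) = 40.7 m/s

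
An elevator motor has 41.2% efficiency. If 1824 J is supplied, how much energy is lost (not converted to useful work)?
W_lost = W_in(1 − η) = 1824·(1 − 0.412) = 1073 J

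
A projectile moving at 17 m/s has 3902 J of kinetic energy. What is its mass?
m = 2·KE/v² = 2·3902/(17)² = 27.0 kg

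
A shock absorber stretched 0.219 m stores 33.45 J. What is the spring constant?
k = 2·PE/x² = 2·33.45/(0.219)² = 1395 N/m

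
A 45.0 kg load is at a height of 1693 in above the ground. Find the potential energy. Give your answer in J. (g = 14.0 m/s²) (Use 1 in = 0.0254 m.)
Convert to SI: m = 45.0 kg, h = 43.0022 m
PE = mgh = (45.0)(14.0)(43.0022) = 27090 J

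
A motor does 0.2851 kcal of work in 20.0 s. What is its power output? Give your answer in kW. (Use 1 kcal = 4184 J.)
Convert to SI: W = 1192.86 J, t = 20.0 s
P = W/t = 1192.86/20.0 = 59.6429 W = 0.05964 kW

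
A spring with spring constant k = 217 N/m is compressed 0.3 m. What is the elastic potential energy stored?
PE = ½kx² = ½(217)(0.3)² = 9.765 J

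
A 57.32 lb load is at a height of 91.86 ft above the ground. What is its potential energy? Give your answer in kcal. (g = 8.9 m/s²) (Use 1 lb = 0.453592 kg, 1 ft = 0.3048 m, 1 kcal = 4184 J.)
Convert to SI: m = 25.9999 kg, h = 27.9989 m
PE = mgh = (25.9999)(8.9)(27.9989) = 6478.93 J = 1.549 kcal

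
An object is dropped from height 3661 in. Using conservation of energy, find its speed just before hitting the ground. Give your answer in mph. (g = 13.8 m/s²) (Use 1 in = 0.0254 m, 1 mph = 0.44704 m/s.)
Convert to SI: h = 92.9894 m
mgh = ½mv² ⇒ v = √(2gh) = √(2·13.8·92.9894) = 50.6607 m/s = 113.3 mph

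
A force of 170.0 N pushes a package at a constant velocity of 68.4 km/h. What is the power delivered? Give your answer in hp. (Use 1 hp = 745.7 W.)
Convert to SI: F = 170.0 N, v = 19.0 m/s
P = Fv = (170.0)(19.0) = 3230.0 W = 4.332 hp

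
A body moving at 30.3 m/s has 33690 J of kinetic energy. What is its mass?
m = 2·KE/v² = 2·33690/(30.3)² = 73.39 kg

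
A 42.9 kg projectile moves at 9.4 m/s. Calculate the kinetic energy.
KE = ½mv² = ½(42.9)(9.4)² = 1895 J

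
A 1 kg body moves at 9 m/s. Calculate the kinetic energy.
KE = ½mv² = ½(1)(9)² = 40.5 J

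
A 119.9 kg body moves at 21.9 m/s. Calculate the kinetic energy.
KE = ½mv² = ½(119.9)(21.9)² = 28750 J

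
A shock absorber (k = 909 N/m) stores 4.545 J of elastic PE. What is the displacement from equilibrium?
x = √(2·PE/k) = √(2·4.545/909) = 0.1 m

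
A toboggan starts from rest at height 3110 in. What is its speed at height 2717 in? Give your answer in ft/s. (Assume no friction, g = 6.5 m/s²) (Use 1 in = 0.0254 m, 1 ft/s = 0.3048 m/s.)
Convert to SI: h₁−h₂ = 9.9822 m
mgh₁ = mgh₂ + ½mv² ⇒ v = √(2g(h₁−h₂)) = √(2·6.5·9.9822) = 11.3916 m/s = 37.37 ft/s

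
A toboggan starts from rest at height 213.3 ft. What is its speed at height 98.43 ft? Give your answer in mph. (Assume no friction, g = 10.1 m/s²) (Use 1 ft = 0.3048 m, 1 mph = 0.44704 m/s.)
Convert to SI: h₁−h₂ = 35.0124 m
mgh₁ = mgh₂ + ½mv² ⇒ v = √(2g(h₁−h₂)) = √(2·10.1·35.0124) = 26.5942 m/s = 59.49 mph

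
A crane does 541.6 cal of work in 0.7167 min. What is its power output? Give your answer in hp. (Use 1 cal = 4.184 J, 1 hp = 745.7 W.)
Convert to SI: W = 2266.05 J, t = 43.002 s
P = W/t = 2266.05/43.002 = 52.6965 W = 0.07067 hp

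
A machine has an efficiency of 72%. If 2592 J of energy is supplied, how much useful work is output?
W_out = η·W_in = 0.72·2592 = 1866.24 J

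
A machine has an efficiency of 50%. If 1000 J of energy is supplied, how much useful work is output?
W_out = η·W_in = 0.5·1000 = 500.0 J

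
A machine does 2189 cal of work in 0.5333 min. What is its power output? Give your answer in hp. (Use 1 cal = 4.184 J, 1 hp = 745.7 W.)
Convert to SI: W = 9158.78 J, t = 31.998 s
P = W/t = 9158.78/31.998 = 286.23 W = 0.3838 hp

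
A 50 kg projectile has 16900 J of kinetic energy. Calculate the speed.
v = √(2·KE/m) = √(2·16900/50) = 26.0 m/s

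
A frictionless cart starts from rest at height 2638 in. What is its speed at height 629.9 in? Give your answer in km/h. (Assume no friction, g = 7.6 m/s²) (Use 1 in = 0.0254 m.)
Convert to SI: h₁−h₂ = 51.0057 m
mgh₁ = mgh₂ + ½mv² ⇒ v = √(2g(h₁−h₂)) = √(2·7.6·51.0057) = 27.844 m/s = 100.2 km/h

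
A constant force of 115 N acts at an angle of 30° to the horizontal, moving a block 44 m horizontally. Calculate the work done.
W = F·d·cosθ = (115)(44)cos(30°) = 4382 J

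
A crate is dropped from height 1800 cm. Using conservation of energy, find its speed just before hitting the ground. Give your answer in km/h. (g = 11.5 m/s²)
Convert to SI: h = 18.0 m
mgh = ½mv² ⇒ v = √(2gh) = √(2·11.5·18.0) = 20.347 m/s = 73.25 km/h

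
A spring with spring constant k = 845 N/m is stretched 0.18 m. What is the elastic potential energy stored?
PE = ½kx² = ½(845)(0.18)² = 13.69 J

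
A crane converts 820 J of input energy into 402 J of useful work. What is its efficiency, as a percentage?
η = W_out/W_in = 402/820 = 49.02%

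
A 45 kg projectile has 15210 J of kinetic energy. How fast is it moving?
v = √(2·KE/m) = √(2·15210/45) = 26.0 m/s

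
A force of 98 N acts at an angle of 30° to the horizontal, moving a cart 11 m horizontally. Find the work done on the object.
W = F·d·cosθ = (98)(11)cos(30°) = 933.6 J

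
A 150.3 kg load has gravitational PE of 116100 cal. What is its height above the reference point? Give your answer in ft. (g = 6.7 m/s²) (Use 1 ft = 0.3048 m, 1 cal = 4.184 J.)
Convert to SI: m = 150.3 kg, PE = 485762 J
h = PE/(mg) = 485762/(150.3·6.7) = 482.381 m = 1583 ft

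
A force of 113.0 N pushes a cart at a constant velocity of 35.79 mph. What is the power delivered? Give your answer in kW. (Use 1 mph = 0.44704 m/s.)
Convert to SI: F = 113.0 N, v = 15.9996 m/s
P = Fv = (113.0)(15.9996) = 1807.95 W = 1.808 kW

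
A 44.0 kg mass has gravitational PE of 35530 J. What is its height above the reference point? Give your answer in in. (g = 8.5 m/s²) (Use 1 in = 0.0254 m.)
h = PE/(mg) = 35530.0/(44.0·8.5) = 95.0 m = 3740 in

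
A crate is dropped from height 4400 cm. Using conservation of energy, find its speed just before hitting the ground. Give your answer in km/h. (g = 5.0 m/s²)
Convert to SI: h = 44.0 m
mgh = ½mv² ⇒ v = √(2gh) = √(2·5.0·44.0) = 20.9762 m/s = 75.51 km/h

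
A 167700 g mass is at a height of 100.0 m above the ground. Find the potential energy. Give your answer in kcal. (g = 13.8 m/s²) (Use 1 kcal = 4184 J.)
Convert to SI: m = 167.7 kg, h = 100.0 m
PE = mgh = (167.7)(13.8)(100.0) = 231426 J = 55.31 kcal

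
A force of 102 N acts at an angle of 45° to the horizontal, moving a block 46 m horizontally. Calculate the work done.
W = F·d·cosθ = (102)(46)cos(45°) = 3318 J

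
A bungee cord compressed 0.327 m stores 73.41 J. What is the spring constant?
k = 2·PE/x² = 2·73.41/(0.327)² = 1373 N/m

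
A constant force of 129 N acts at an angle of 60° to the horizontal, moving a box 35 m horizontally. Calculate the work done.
W = F·d·cosθ = (129)(35)cos(60°) = 2258 J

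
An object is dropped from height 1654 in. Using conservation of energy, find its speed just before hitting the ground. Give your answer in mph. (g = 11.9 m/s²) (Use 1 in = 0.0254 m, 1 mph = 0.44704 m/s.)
Convert to SI: h = 42.0116 m
mgh = ½mv² ⇒ v = √(2gh) = √(2·11.9·42.0116) = 31.6208 m/s = 70.73 mph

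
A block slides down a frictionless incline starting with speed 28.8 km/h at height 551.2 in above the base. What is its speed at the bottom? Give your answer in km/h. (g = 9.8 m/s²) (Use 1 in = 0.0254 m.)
Convert to SI: v₀ = 8.0 m/s, h = 14.0005 m
½mv₀² + mgh = ½mv² ⇒ v = √(v₀² + 2gh) = √(8.0² + 2·9.8·14.0005) = 18.3959 m/s = 66.23 km/h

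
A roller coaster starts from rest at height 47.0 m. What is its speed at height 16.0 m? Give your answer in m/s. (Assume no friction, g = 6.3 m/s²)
mgh₁ = mgh₂ + ½mv² ⇒ v = √(2g(h₁−h₂)) = √(2·6.3·31.0) = 19.76 m/s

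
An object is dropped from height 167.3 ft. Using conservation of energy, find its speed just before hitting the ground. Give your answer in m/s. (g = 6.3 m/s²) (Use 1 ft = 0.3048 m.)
Convert to SI: h = 50.993 m
mgh = ½mv² ⇒ v = √(2gh) = √(2·6.3·50.993) = 25.35 m/s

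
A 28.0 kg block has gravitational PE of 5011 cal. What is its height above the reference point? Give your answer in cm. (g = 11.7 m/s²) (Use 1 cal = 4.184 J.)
Convert to SI: m = 28.0 kg, PE = 20966.0 J
h = PE/(mg) = 20966.0/(28.0·11.7) = 63.9989 m = 6400 cm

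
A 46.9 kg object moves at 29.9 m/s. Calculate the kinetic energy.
KE = ½mv² = ½(46.9)(29.9)² = 20960 J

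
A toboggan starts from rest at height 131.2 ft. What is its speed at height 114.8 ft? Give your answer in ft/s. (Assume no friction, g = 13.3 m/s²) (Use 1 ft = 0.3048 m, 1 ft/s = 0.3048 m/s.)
Convert to SI: h₁−h₂ = 4.99872 m
mgh₁ = mgh₂ + ½mv² ⇒ v = √(2g(h₁−h₂)) = √(2·13.3·4.99872) = 11.5311 m/s = 37.83 ft/s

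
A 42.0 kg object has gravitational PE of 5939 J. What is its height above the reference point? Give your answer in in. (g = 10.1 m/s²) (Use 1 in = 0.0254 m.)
h = PE/(mg) = 5939.0/(42.0·10.1) = 14.0005 m = 551.2 in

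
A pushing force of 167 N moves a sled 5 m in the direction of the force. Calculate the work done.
W = F·d = (167)(5) = 835.0 J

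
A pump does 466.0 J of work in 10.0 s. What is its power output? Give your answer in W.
P = W/t = 466.0/10.0 = 46.6 W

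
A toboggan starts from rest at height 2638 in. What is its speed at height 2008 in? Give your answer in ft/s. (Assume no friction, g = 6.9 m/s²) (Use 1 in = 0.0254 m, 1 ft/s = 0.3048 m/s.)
Convert to SI: h₁−h₂ = 16.002 m
mgh₁ = mgh₂ + ½mv² ⇒ v = √(2g(h₁−h₂)) = √(2·6.9·16.002) = 14.8603 m/s = 48.75 ft/s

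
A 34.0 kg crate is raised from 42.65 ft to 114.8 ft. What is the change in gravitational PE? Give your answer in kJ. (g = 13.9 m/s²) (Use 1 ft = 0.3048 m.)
Convert to SI: m = 34.0 kg, Δh = 21.9913 m
ΔPE = mgΔh = (34.0)(13.9)(21.9913) = 10393.1 J = 10.39 kJ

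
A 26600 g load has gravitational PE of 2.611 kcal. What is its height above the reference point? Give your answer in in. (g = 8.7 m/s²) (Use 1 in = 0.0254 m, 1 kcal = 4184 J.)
Convert to SI: m = 26.6 kg, PE = 10924.4 J
h = PE/(mg) = 10924.4/(26.6·8.7) = 47.206 m = 1859 in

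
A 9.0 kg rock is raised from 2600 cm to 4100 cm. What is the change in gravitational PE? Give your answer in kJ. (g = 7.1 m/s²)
Convert to SI: m = 9.0 kg, Δh = 15.0 m
ΔPE = mgΔh = (9.0)(7.1)(15.0) = 958.5 J = 0.9585 kJ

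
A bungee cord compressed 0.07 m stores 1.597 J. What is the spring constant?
k = 2·PE/x² = 2·1.597/(0.07)² = 651.8 N/m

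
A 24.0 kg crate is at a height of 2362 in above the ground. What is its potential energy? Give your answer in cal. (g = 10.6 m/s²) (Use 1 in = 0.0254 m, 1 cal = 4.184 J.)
Convert to SI: m = 24.0 kg, h = 59.9948 m
PE = mgh = (24.0)(10.6)(59.9948) = 15262.7 J = 3648 cal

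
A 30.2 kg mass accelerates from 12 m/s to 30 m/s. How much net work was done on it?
W = ΔKE = ½m(v₂² − v₁²) = ½(30.2)(30² − 12²) = 11415.6 J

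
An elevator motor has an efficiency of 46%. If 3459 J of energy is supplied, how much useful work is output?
W_out = η·W_in = 0.46·3459 = 1591.14 J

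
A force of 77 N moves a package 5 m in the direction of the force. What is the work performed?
W = F·d = (77)(5) = 385.0 J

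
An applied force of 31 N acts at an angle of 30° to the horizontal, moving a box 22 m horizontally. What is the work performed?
W = F·d·cosθ = (31)(22)cos(30°) = 590.6 J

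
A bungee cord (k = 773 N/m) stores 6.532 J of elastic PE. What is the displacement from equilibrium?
x = √(2·PE/k) = √(2·6.532/773) = 0.13 m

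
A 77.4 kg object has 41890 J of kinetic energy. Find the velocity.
v = √(2·KE/m) = √(2·41890/77.4) = 32.9 m/s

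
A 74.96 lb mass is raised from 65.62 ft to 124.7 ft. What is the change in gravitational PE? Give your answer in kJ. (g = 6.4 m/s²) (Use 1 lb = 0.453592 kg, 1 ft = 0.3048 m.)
Convert to SI: m = 34.0013 kg, Δh = 18.0076 m
ΔPE = mgΔh = (34.0013)(6.4)(18.0076) = 3918.6 J = 3.919 kJ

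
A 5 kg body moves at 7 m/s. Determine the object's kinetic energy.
KE = ½mv² = ½(5)(7)² = 122.5 J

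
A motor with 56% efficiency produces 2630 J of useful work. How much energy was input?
W_in = W_out/η = 2630/0.56 = 4696 J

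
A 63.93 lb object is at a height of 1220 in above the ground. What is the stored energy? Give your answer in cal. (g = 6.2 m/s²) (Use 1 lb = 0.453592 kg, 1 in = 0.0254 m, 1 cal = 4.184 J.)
Convert to SI: m = 28.9981 kg, h = 30.988 m
PE = mgh = (28.9981)(6.2)(30.988) = 5571.28 J = 1332 cal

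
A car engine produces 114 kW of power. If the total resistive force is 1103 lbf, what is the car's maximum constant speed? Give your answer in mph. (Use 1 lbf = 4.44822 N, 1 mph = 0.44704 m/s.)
Convert to SI: F = 4906.39 N
P = Fv ⇒ v = P/F = 114000 W/4906.39 N = 23.235 m/s = 51.98 mph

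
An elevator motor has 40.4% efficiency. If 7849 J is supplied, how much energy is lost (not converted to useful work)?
W_lost = W_in(1 − η) = 7849·(1 − 0.404) = 4678 J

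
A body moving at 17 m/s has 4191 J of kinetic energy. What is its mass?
m = 2·KE/v² = 2·4191/(17)² = 29.0 kg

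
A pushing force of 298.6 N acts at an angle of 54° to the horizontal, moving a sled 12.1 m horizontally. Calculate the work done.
W = F·d·cosθ = (298.6)(12.1)cos(54°) = 2124 J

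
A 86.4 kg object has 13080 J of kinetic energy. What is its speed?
v = √(2·KE/m) = √(2·13080/86.4) = 17.4 m/s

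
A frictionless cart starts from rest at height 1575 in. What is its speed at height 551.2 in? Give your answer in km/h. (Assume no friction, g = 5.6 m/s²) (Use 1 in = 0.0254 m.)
Convert to SI: h₁−h₂ = 26.0045 m
mgh₁ = mgh₂ + ½mv² ⇒ v = √(2g(h₁−h₂)) = √(2·5.6·26.0045) = 17.0661 m/s = 61.44 km/h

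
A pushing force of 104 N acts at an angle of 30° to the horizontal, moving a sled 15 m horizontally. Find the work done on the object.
W = F·d·cosθ = (104)(15)cos(30°) = 1351 J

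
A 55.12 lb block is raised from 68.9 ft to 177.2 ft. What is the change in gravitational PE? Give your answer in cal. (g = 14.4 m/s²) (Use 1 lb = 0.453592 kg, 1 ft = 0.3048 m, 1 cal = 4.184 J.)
Convert to SI: m = 25.002 kg, Δh = 33.0098 m
ΔPE = mgΔh = (25.002)(14.4)(33.0098) = 11884.5 J = 2840 cal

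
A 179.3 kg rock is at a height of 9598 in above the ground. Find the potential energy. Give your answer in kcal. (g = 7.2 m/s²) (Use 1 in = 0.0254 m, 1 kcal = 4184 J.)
Convert to SI: m = 179.3 kg, h = 243.789 m
PE = mgh = (179.3)(7.2)(243.789) = 314722 J = 75.22 kcal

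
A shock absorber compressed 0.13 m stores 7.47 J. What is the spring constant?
k = 2·PE/x² = 2·7.47/(0.13)² = 884.0 N/m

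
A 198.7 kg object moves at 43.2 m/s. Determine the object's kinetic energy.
KE = ½mv² = ½(198.7)(43.2)² = 185400 J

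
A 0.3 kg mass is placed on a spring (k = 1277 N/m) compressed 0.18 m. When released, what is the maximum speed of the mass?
½kx² = ½mv² ⇒ v = x√(k/m) = (0.18)√(1277/0.3) = 11.74 m/s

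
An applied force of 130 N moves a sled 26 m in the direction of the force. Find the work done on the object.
W = F·d = (130)(26) = 3380 J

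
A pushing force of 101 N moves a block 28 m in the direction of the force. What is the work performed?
W = F·d = (101)(28) = 2828 J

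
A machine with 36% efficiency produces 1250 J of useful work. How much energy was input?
W_in = W_out/η = 1250/0.36 = 3472 J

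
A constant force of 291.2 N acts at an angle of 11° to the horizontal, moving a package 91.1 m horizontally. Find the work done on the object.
W = F·d·cosθ = (291.2)(91.1)cos(11°) = 26040 J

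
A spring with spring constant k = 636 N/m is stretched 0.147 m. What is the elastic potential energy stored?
PE = ½kx² = ½(636)(0.147)² = 6.872 J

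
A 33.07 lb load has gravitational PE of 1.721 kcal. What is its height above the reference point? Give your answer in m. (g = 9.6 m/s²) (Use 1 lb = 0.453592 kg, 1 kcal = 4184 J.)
Convert to SI: m = 15.0003 kg, PE = 7200.66 J
h = PE/(mg) = 7200.66/(15.0003·9.6) = 50.0 m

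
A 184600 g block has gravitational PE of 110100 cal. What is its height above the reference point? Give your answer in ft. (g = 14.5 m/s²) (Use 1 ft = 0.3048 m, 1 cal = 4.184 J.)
Convert to SI: m = 184.6 kg, PE = 460658 J
h = PE/(mg) = 460658/(184.6·14.5) = 172.099 m = 564.6 ft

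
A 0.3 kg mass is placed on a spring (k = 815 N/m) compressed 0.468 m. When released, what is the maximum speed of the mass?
½kx² = ½mv² ⇒ v = x√(k/m) = (0.468)√(815/0.3) = 24.39 m/s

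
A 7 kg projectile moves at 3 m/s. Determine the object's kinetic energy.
KE = ½mv² = ½(7)(3)² = 31.5 J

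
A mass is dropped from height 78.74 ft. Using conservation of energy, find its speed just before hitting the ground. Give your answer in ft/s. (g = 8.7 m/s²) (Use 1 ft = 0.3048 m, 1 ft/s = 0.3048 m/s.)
Convert to SI: h = 24.0 m
mgh = ½mv² ⇒ v = √(2gh) = √(2·8.7·24.0) = 20.4352 m/s = 67.04 ft/s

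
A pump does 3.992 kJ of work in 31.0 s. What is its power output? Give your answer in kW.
Convert to SI: W = 3992.0 J, t = 31.0 s
P = W/t = 3992.0/31.0 = 128.774 W = 0.1288 kW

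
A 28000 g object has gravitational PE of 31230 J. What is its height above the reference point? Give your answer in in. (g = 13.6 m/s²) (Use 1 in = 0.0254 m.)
Convert to SI: m = 28.0 kg, PE = 31230.0 J
h = PE/(mg) = 31230.0/(28.0·13.6) = 82.0116 m = 3229 in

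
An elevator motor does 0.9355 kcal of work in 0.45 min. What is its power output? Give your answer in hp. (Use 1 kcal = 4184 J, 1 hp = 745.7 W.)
Convert to SI: W = 3914.13 J, t = 27.0 s
P = W/t = 3914.13/27.0 = 144.968 W = 0.1944 hp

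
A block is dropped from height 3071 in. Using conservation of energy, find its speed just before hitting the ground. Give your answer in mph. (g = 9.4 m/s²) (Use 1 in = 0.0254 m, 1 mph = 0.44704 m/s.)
Convert to SI: h = 78.0034 m
mgh = ½mv² ⇒ v = √(2gh) = √(2·9.4·78.0034) = 38.2944 m/s = 85.66 mph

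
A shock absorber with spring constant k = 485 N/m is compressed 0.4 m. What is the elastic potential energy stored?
PE = ½kx² = ½(485)(0.4)² = 38.8 J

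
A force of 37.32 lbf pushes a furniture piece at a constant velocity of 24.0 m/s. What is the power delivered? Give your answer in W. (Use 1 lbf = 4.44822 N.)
Convert to SI: F = 166.008 N, v = 24.0 m/s
P = Fv = (166.008)(24.0) = 3984 W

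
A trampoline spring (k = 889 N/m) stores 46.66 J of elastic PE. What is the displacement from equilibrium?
x = √(2·PE/k) = √(2·46.66/889) = 0.324 m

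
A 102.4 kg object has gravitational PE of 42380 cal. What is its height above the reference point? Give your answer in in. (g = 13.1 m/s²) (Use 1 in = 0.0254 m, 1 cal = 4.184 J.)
Convert to SI: m = 102.4 kg, PE = 177318 J
h = PE/(mg) = 177318/(102.4·13.1) = 132.185 m = 5204 in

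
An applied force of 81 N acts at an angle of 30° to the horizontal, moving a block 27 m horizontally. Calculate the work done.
W = F·d·cosθ = (81)(27)cos(30°) = 1894 J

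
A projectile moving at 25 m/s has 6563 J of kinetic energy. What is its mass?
m = 2·KE/v² = 2·6563/(25)² = 21.0 kg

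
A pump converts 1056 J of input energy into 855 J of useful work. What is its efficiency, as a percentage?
η = W_out/W_in = 855/1056 = 80.97%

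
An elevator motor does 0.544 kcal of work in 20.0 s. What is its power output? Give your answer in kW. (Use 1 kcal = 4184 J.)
Convert to SI: W = 2276.1 J, t = 20.0 s
P = W/t = 2276.1/20.0 = 113.805 W = 0.1138 kW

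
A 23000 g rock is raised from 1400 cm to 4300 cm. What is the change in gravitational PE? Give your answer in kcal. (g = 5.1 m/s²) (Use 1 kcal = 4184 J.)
Convert to SI: m = 23.0 kg, Δh = 29.0 m
ΔPE = mgΔh = (23.0)(5.1)(29.0) = 3401.7 J = 0.813 kcal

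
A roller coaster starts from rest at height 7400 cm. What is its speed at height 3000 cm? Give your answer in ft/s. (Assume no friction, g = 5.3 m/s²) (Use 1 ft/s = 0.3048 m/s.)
Convert to SI: h₁−h₂ = 44.0 m
mgh₁ = mgh₂ + ½mv² ⇒ v = √(2g(h₁−h₂)) = √(2·5.3·44.0) = 21.5963 m/s = 70.85 ft/s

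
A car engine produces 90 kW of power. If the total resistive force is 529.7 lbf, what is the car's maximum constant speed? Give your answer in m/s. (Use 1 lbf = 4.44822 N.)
Convert to SI: F = 2356.22 N
P = Fv ⇒ v = P/F = 90000 W/2356.22 N = 38.2 m/s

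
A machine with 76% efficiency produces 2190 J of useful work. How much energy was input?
W_in = W_out/η = 2190/0.76 = 2882 J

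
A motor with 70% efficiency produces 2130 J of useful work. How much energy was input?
W_in = W_out/η = 2130/0.7 = 3043 J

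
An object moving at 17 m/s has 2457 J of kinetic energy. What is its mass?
m = 2·KE/v² = 2·2457/(17)² = 17.0 kg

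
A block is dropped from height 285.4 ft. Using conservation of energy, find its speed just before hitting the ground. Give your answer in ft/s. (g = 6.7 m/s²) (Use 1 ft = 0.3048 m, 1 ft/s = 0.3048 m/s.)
Convert to SI: h = 86.9899 m
mgh = ½mv² ⇒ v = √(2gh) = √(2·6.7·86.9899) = 34.1418 m/s = 112.0 ft/s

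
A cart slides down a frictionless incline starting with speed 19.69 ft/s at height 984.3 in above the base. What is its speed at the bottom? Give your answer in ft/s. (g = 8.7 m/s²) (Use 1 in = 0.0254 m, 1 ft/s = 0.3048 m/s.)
Convert to SI: v₀ = 6.00151 m/s, h = 25.0012 m
½mv₀² + mgh = ½mv² ⇒ v = √(v₀² + 2gh) = √(6.00151² + 2·8.7·25.0012) = 21.7034 m/s = 71.21 ft/s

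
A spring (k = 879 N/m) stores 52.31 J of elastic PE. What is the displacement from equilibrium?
x = √(2·PE/k) = √(2·52.31/879) = 0.345 m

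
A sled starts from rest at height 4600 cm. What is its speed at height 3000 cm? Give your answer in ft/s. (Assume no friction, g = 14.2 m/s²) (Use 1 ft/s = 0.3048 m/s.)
Convert to SI: h₁−h₂ = 16.0 m
mgh₁ = mgh₂ + ½mv² ⇒ v = √(2g(h₁−h₂)) = √(2·14.2·16.0) = 21.3167 m/s = 69.94 ft/s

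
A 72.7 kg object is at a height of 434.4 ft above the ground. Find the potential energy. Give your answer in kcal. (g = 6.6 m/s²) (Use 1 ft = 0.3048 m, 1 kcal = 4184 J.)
Convert to SI: m = 72.7 kg, h = 132.405 m
PE = mgh = (72.7)(6.6)(132.405) = 63530.6 J = 15.18 kcal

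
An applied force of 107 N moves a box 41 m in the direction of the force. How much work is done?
W = F·d = (107)(41) = 4387 J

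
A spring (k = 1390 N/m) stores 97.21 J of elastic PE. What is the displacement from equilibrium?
x = √(2·PE/k) = √(2·97.21/1390) = 0.374 m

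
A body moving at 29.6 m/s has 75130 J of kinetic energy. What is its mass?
m = 2·KE/v² = 2·75130/(29.6)² = 171.5 kg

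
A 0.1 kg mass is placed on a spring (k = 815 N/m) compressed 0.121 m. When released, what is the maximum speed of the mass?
½kx² = ½mv² ⇒ v = x√(k/m) = (0.121)√(815/0.1) = 10.92 m/s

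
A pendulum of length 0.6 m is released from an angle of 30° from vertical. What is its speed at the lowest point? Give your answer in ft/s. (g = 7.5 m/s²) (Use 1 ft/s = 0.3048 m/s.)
h = L(1 − cosθ) = 0.6(1 − cos30°) = 0.0803848 m
v = √(2gh) = √(2·7.5·0.0803848) = 1.09808 m/s = 3.603 ft/s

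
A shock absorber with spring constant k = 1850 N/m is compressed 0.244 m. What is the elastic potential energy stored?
PE = ½kx² = ½(1850)(0.244)² = 55.07 J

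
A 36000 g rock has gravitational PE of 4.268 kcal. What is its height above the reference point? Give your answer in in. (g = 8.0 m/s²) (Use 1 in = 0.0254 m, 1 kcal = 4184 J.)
Convert to SI: m = 36.0 kg, PE = 17857.3 J
h = PE/(mg) = 17857.3/(36.0·8.0) = 62.0046 m = 2441 in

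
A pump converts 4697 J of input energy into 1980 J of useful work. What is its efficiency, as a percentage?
η = W_out/W_in = 1980/4697 = 42.15%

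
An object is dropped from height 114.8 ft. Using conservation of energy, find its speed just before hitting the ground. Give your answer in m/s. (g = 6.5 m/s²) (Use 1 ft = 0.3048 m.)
Convert to SI: h = 34.991 m
mgh = ½mv² ⇒ v = √(2gh) = √(2·6.5·34.991) = 21.33 m/s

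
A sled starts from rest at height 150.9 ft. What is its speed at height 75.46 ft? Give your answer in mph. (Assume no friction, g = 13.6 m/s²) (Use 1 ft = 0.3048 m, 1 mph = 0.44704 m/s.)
Convert to SI: h₁−h₂ = 22.9941 m
mgh₁ = mgh₂ + ½mv² ⇒ v = √(2g(h₁−h₂)) = √(2·13.6·22.9941) = 25.0088 m/s = 55.94 mph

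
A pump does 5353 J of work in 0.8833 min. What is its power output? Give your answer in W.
Convert to SI: W = 5353.0 J, t = 52.998 s
P = W/t = 5353.0/52.998 = 101.0 W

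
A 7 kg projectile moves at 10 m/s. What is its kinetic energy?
KE = ½mv² = ½(7)(10)² = 350.0 J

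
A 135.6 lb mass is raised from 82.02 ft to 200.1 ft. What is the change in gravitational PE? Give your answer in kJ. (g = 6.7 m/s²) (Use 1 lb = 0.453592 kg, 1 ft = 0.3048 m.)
Convert to SI: m = 61.5071 kg, Δh = 35.9908 m
ΔPE = mgΔh = (61.5071)(6.7)(35.9908) = 14831.7 J = 14.83 kJ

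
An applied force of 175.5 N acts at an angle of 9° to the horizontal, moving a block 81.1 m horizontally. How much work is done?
W = F·d·cosθ = (175.5)(81.1)cos(9°) = 14060 J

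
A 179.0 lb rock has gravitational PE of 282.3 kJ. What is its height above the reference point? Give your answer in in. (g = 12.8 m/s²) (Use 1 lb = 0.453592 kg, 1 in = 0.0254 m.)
Convert to SI: m = 81.193 kg, PE = 282300 J
h = PE/(mg) = 282300/(81.193·12.8) = 271.633 m = 10690 in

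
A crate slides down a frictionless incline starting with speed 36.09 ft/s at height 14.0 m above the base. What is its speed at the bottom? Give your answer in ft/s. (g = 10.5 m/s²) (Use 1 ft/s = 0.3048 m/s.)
Convert to SI: v₀ = 11.0002 m/s, h = 14.0 m
½mv₀² + mgh = ½mv² ⇒ v = √(v₀² + 2gh) = √(11.0002² + 2·10.5·14.0) = 20.3717 m/s = 66.84 ft/s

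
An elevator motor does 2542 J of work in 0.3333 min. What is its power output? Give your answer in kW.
Convert to SI: W = 2542.0 J, t = 19.998 s
P = W/t = 2542.0/19.998 = 127.113 W = 0.1271 kW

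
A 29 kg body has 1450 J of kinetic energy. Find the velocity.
v = √(2·KE/m) = √(2·1450/29) = 10.0 m/s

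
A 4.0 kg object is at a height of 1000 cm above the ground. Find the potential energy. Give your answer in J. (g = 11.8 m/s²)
Convert to SI: m = 4.0 kg, h = 10.0 m
PE = mgh = (4.0)(11.8)(10.0) = 472.0 J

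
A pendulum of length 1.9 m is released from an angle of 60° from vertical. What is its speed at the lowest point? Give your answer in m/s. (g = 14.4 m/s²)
h = L(1 − cosθ) = 1.9(1 − cos60°) = 0.95 m
v = √(2gh) = √(2·14.4·0.95) = 5.231 m/s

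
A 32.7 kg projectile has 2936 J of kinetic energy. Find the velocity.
v = √(2·KE/m) = √(2·2936/32.7) = 13.4 m/s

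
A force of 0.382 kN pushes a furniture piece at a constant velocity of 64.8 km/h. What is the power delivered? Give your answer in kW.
Convert to SI: F = 382.0 N, v = 18.0 m/s
P = Fv = (382.0)(18.0) = 6876.0 W = 6.876 kW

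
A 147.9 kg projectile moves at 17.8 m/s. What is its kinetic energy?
KE = ½mv² = ½(147.9)(17.8)² = 23430 J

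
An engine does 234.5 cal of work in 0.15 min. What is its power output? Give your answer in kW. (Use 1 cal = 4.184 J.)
Convert to SI: W = 981.148 J, t = 9.0 s
P = W/t = 981.148/9.0 = 109.016 W = 0.109 kW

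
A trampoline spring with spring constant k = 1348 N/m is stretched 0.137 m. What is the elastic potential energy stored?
PE = ½kx² = ½(1348)(0.137)² = 12.65 J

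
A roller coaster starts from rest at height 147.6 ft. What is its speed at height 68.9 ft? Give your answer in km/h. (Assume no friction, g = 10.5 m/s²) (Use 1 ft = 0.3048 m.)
Convert to SI: h₁−h₂ = 23.9878 m
mgh₁ = mgh₂ + ½mv² ⇒ v = √(2g(h₁−h₂)) = √(2·10.5·23.9878) = 22.4442 m/s = 80.8 km/h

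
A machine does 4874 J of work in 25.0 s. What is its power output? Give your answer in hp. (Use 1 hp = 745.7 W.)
P = W/t = 4874.0/25.0 = 194.96 W = 0.2614 hp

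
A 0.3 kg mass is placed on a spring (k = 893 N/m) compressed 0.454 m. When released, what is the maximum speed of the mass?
½kx² = ½mv² ⇒ v = x√(k/m) = (0.454)√(893/0.3) = 24.77 m/s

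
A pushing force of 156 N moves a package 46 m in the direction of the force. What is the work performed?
W = F·d = (156)(46) = 7176 J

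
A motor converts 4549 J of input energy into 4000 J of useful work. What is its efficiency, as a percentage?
η = W_out/W_in = 4000/4549 = 87.93%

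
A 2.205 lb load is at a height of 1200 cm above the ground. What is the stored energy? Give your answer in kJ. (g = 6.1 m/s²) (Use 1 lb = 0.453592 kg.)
Convert to SI: m = 1.00017 kg, h = 12.0 m
PE = mgh = (1.00017)(6.1)(12.0) = 73.2125 J = 0.07321 kJ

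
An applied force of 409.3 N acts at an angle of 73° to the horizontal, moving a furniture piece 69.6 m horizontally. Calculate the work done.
W = F·d·cosθ = (409.3)(69.6)cos(73°) = 8329 J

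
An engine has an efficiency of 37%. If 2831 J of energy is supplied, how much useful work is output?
W_out = η·W_in = 0.37·2831 = 1047.47 J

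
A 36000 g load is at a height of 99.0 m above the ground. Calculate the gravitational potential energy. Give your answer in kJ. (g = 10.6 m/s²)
Convert to SI: m = 36.0 kg, h = 99.0 m
PE = mgh = (36.0)(10.6)(99.0) = 37778.4 J = 37.78 kJ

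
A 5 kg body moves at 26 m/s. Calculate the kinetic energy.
KE = ½mv² = ½(5)(26)² = 1690.0 J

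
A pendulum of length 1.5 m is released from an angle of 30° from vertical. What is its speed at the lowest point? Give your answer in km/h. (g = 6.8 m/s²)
h = L(1 − cosθ) = 1.5(1 − cos30°) = 0.200962 m
v = √(2gh) = √(2·6.8·0.200962) = 1.6532 m/s = 5.952 km/h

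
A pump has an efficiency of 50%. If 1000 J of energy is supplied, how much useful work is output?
W_out = η·W_in = 0.5·1000 = 500.0 J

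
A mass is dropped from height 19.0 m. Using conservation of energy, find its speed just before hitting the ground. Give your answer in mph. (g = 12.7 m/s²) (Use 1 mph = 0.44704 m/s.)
mgh = ½mv² ⇒ v = √(2gh) = √(2·12.7·19.0) = 21.9682 m/s = 49.14 mph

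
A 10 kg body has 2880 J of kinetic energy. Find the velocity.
v = √(2·KE/m) = √(2·2880/10) = 24.0 m/s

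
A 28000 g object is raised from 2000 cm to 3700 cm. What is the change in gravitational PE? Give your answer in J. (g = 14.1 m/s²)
Convert to SI: m = 28.0 kg, Δh = 17.0 m
ΔPE = mgΔh = (28.0)(14.1)(17.0) = 6712 J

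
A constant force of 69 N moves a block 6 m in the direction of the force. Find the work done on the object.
W = F·d = (69)(6) = 414.0 J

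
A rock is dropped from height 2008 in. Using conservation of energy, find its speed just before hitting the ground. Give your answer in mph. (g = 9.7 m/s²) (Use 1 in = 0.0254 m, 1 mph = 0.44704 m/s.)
Convert to SI: h = 51.0032 m
mgh = ½mv² ⇒ v = √(2gh) = √(2·9.7·51.0032) = 31.4557 m/s = 70.36 mph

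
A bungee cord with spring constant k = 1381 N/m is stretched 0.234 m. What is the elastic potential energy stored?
PE = ½kx² = ½(1381)(0.234)² = 37.81 J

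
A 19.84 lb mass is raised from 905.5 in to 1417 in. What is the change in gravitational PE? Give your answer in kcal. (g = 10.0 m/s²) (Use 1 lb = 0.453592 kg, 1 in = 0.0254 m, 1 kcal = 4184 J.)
Convert to SI: m = 8.99927 kg, Δh = 12.9921 m
ΔPE = mgΔh = (8.99927)(10.0)(12.9921) = 1169.19 J = 0.2794 kcal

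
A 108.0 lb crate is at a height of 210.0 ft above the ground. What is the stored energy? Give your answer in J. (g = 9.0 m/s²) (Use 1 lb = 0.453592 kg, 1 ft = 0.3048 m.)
Convert to SI: m = 48.9879 kg, h = 64.008 m
PE = mgh = (48.9879)(9.0)(64.008) = 28220 J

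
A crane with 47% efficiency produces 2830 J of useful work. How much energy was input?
W_in = W_out/η = 2830/0.47 = 6021 J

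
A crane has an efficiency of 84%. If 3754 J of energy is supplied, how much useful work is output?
W_out = η·W_in = 0.84·3754 = 3153.36 J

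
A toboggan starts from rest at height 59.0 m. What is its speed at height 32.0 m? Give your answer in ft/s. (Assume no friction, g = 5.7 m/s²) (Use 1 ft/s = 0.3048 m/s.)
mgh₁ = mgh₂ + ½mv² ⇒ v = √(2g(h₁−h₂)) = √(2·5.7·27.0) = 17.5442 m/s = 57.56 ft/s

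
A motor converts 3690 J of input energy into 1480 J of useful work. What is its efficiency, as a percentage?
η = W_out/W_in = 1480/3690 = 40.11%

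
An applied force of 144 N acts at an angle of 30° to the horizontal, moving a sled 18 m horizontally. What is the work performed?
W = F·d·cosθ = (144)(18)cos(30°) = 2245 J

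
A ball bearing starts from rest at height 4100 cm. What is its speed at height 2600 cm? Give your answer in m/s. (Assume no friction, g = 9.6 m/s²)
Convert to SI: h₁−h₂ = 15.0 m
mgh₁ = mgh₂ + ½mv² ⇒ v = √(2g(h₁−h₂)) = √(2·9.6·15.0) = 16.97 m/s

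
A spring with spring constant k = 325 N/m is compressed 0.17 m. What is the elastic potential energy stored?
PE = ½kx² = ½(325)(0.17)² = 4.696 J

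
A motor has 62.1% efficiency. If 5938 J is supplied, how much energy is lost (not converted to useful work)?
W_lost = W_in(1 − η) = 5938·(1 − 0.621) = 2251 J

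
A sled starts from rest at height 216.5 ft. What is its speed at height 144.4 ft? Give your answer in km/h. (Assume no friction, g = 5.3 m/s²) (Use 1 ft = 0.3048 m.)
Convert to SI: h₁−h₂ = 21.9761 m
mgh₁ = mgh₂ + ½mv² ⇒ v = √(2g(h₁−h₂)) = √(2·5.3·21.9761) = 15.2626 m/s = 54.95 km/h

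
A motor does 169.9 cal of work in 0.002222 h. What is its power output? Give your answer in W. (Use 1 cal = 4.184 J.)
Convert to SI: W = 710.862 J, t = 7.9992 s
P = W/t = 710.862/7.9992 = 88.87 W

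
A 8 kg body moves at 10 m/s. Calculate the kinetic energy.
KE = ½mv² = ½(8)(10)² = 400.0 J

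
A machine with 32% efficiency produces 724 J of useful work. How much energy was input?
W_in = W_out/η = 724/0.32 = 2263 J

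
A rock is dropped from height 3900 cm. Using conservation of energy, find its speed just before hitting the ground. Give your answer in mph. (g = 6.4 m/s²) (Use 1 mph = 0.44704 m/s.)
Convert to SI: h = 39.0 m
mgh = ½mv² ⇒ v = √(2gh) = √(2·6.4·39.0) = 22.3428 m/s = 49.98 mph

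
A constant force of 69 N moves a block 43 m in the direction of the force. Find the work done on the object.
W = F·d = (69)(43) = 2967 J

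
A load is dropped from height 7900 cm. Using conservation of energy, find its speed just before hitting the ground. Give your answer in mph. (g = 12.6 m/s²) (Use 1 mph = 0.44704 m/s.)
Convert to SI: h = 79.0 m
mgh = ½mv² ⇒ v = √(2gh) = √(2·12.6·79.0) = 44.6184 m/s = 99.81 mph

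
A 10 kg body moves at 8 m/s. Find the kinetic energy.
KE = ½mv² = ½(10)(8)² = 320.0 J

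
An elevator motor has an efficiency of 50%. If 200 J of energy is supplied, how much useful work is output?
W_out = η·W_in = 0.5·200 = 100.0 J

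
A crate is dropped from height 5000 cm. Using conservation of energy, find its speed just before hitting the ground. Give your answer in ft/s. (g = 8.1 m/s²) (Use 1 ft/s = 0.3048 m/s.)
Convert to SI: h = 50.0 m
mgh = ½mv² ⇒ v = √(2gh) = √(2·8.1·50.0) = 28.4605 m/s = 93.37 ft/s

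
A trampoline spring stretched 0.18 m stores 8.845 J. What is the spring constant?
k = 2·PE/x² = 2·8.845/(0.18)² = 546.0 N/m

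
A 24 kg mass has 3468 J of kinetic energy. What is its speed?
v = √(2·KE/m) = √(2·3468/24) = 17.0 m/s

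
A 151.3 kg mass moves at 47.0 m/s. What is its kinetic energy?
KE = ½mv² = ½(151.3)(47.0)² = 167100 J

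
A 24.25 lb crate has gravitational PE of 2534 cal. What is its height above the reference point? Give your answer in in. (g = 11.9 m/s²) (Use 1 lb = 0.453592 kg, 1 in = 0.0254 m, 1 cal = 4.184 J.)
Convert to SI: m = 10.9996 kg, PE = 10602.3 J
h = PE/(mg) = 10602.3/(10.9996·11.9) = 80.998 m = 3189 in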